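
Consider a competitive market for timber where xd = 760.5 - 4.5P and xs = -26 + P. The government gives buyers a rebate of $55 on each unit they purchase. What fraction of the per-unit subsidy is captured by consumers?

Consumer share = 2/11

Pre-subsidy: 760.5 - 4.5P = -26 + P gives P* = 143, x* = 117.
With the rebate, buyers effectively pay Pb = Ps − 55, where Ps is the price sellers receive.
Demand in terms of Ps becomes xd = 760.5 − 4.5(Ps − 55) = 1008 - 4.5Ps. Setting this equal to supply: 1008 - 4.5Ps = -26 + Ps, so Ps = 188.
Buyers pay Pb = 188 − 55 = 133; x' = -26 + 1·188 = 162.
Buyers' price falls by P* − Pb = 143 − 133 = 10; sellers' price rises by Ps − P* = 188 − 143 = 45.
So consumers capture 10/55 = 2/11 of each unit of subsidy.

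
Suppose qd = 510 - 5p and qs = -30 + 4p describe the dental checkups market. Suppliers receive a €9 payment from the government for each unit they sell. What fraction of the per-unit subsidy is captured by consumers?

Consumer share = 4/9

Pre-subsidy: 510 - 5p = -30 + 4p gives p* = 60, q* = 210.
With the subsidy, sellers receive ps = pb + 9 for each unit, where pb is the price buyers pay.
Supply in terms of pb becomes qs = -30 + 4(pb + 9) = 6 + 4pb. Setting this equal to demand: 510 - 5pb = 6 + 4pb, so pb = 56.
Sellers receive ps = 56 + 9 = 65; q' = 510 − 5·56 = 230.
Buyers' price falls by p* − pb = 60 − 56 = 4; sellers' price rises by ps − p* = 65 − 60 = 5.
So consumers capture 4/9 = 4/9 of each unit of subsidy.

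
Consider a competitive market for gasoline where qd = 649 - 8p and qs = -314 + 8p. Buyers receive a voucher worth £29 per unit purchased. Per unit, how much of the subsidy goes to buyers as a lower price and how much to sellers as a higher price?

Buyers gain £14.5 per unit; sellers gain £14.5 per unit

Pre-subsidy: 649 - 8p = -314 + 8p gives p* = 60.1875, q* = 167.5.
With the rebate, buyers effectively pay pb = ps − 29, where ps is the price sellers receive.
Demand in terms of ps becomes qd = 649 − 8(ps − 29) = 881 - 8ps. Setting this equal to supply: 881 - 8ps = -314 + 8ps, so ps = 74.6875.
Buyers pay pb = 74.6875 − 29 = 45.6875; q' = -314 + 8·74.6875 = 283.5.
Buyers' price falls by p* − pb = 60.1875 − 45.6875 = 14.5; sellers' price rises by ps − p* = 74.6875 − 60.1875 = 14.5.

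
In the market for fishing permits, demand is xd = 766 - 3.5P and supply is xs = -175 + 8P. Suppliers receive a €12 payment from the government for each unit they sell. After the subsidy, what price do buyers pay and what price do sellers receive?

Buyers pay 1690/23; sellers receive 1966/23

Pre-subsidy: 766 - 3.5P = -175 + 8P gives P* = 1882/23, x* = 11031/23.
With the subsidy, sellers receive Ps = Pb + 12 for each unit, where Pb is the price buyers pay.
Supply in terms of Pb becomes xs = -175 + 8(Pb + 12) = -79 + 8Pb. Setting this equal to demand: 766 - 3.5Pb = -79 + 8Pb, so Pb = 1690/23.
Sellers receive Ps = 1690/23 + 12 = 1966/23; x' = 766 − 3.5·(1690/23) = 11703/23.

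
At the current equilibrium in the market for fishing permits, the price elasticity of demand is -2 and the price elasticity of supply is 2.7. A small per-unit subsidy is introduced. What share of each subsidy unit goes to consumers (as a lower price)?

For a small subsidy around the equilibrium, the benefit split depends on the relative slopes, which at a point are proportional to the elasticities.
Buyer share = εs/(εs + |εd|) = 2.7/(2.7 + 2) = 27/47; seller share = |εd|/(εs + |εd|) = 20/47.

Consumer share = 27/47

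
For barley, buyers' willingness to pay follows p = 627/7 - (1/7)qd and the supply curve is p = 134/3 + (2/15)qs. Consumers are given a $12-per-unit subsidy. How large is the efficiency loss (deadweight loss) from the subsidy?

Deadweight loss = 7560/29

Pre-subsidy: 627/7 - (1/7)q = 134/3 + (2/15)q gives q* = 4715/29 and p* = 1924/29.
With the rebate, buyers effectively pay pb = ps − 12, where ps is the price sellers receive.
On the curves, pb = 627/7 - (1/7)q and ps = 134/3 + (2/15)q; the wedge ps − pb = 12 gives 134/3 + (2/15)q − (627/7 - (1/7)q) = 12, so q' = 5975/29.
Then pb = 627/7 − (1/7)·(5975/29) = 1744/29 and ps = 134/3 + (2/15)·(5975/29) = 2092/29.
The subsidy expands output by 5975/29 − 4715/29 = 1260/29 past the efficient level; on those units the gap between marginal cost and willingness to pay runs from 0 up to 12.
DWL = ½ × 12 × 1260/29 = 7560/29.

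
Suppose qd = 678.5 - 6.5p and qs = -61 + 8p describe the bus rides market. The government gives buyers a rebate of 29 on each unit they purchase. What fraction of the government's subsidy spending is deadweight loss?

DWL / government spending = 52/451

Pre-subsidy: 678.5 - 6.5p = -61 + 8p gives p* = 51, q* = 347.
With the rebate, buyers effectively pay pb = ps − 29, where ps is the price sellers receive.
Demand in terms of ps becomes qd = 678.5 − 6.5(ps − 29) = 867 - 6.5ps. Setting this equal to supply: 867 - 6.5ps = -61 + 8ps, so ps = 64.
Buyers pay pb = 64 − 29 = 35; q' = -61 + 8·64 = 451.
ΔCS = ½(347 + 451)(51 − 35) = 6384; ΔPS = ½(347 + 451)(64 − 51) = 5187.
Government spending = 29 × 451 = 13079.
DWL = ½ × 29 × (451 − 347) = 1508; fraction = 1508 / 13079 = 52/451.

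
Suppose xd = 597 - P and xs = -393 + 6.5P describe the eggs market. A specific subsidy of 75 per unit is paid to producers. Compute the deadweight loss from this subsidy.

Pre-subsidy: 597 - P = -393 + 6.5P gives P* = 132, x* = 465.
With the subsidy, sellers receive Ps = Pb + 75 for each unit, where Pb is the price buyers pay.
Supply in terms of Pb becomes xs = -393 + 6.5(Pb + 75) = 94.5 + 6.5Pb. Setting this equal to demand: 597 - Pb = 94.5 + 6.5Pb, so Pb = 67.
Sellers receive Ps = 67 + 75 = 142; x' = 597 − 1·67 = 530.
The subsidy expands output by 530 − 465 = 65 past the efficient level; on those units the gap between marginal cost and willingness to pay runs from 0 up to 75.
DWL = ½ × 75 × 65 = 2437.5.

Deadweight loss = 2437.5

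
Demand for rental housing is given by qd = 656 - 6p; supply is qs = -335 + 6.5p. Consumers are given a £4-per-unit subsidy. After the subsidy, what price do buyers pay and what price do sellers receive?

Buyers pay £77.2; sellers receive £81.2

Pre-subsidy: 656 - 6p = -335 + 6.5p gives p* = 79.28, q* = 180.32.
With the rebate, buyers effectively pay pb = ps − 4, where ps is the price sellers receive.
Demand in terms of ps becomes qd = 656 − 6(ps − 4) = 680 - 6ps. Setting this equal to supply: 680 - 6ps = -335 + 6.5ps, so ps = 81.2.
Buyers pay pb = 81.2 − 4 = 77.2; q' = -335 + 6.5·81.2 = 192.8.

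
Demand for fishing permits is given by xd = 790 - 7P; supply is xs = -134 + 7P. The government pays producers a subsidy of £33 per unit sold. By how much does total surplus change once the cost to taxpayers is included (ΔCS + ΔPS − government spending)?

Net change in total surplus = -£1905.75

Pre-subsidy: 790 - 7P = -134 + 7P gives P* = 66, x* = 328.
With the subsidy, sellers receive Ps = Pb + 33 for each unit, where Pb is the price buyers pay.
Supply in terms of Pb becomes xs = -134 + 7(Pb + 33) = 97 + 7Pb. Setting this equal to demand: 790 - 7Pb = 97 + 7Pb, so Pb = 49.5.
Sellers receive Ps = 49.5 + 33 = 82.5; x' = 790 − 7·49.5 = 443.5.
ΔCS = ½(328 + 443.5)(66 − 49.5) = 6364.875; ΔPS = ½(328 + 443.5)(82.5 − 66) = 6364.875.
Government spending = 33 × 443.5 = 14635.5.
Net change = 6364.875 + 6364.875 − 14635.5 = -1905.75. The loss equals the DWL triangle ½·33·115.5.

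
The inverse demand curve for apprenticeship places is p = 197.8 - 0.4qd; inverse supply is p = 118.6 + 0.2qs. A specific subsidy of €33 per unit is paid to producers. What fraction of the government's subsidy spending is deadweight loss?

Pre-subsidy: 197.8 - 0.4q = 118.6 + 0.2q gives q* = 132 and p* = 145.
With the subsidy, sellers receive ps = pb + 33 for each unit, where pb is the price buyers pay.
On the curves, pb = 197.8 - 0.4q and ps = 118.6 + 0.2q; the wedge ps − pb = 33 gives 118.6 + 0.2q − (197.8 - 0.4q) = 33, so q' = 187.
Then pb = 197.8 − 0.4·187 = 123 and ps = 118.6 + 0.2·187 = 156.
ΔCS = ½(132 + 187)(145 − 123) = 3509; ΔPS = ½(132 + 187)(156 − 145) = 1754.5.
Government spending = 33 × 187 = 6171.
DWL = ½ × 33 × (187 − 132) = 907.5; fraction = 907.5 / 6171 = 5/34.

DWL / government spending = 5/34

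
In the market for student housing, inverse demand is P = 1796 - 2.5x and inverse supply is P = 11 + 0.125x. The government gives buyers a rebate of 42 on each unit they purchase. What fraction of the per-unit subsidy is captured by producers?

Producer share = 1/21

Pre-subsidy: 1796 - 2.5x = 11 + 0.125x gives x* = 680 and P* = 96.
With the rebate, buyers effectively pay Pb = Ps − 42, where Ps is the price sellers receive.
On the curves, Pb = 1796 - 2.5x and Ps = 11 + 0.125x; the wedge Ps − Pb = 42 gives 11 + 0.125x − (1796 - 2.5x) = 42, so x' = 696.
Then Pb = 1796 − 2.5·696 = 56 and Ps = 11 + 0.125·696 = 98.
Buyers' price falls by P* − Pb = 96 − 56 = 40; sellers' price rises by Ps − P* = 98 − 96 = 2.
So producers capture 2/42 = 1/21 of each unit of subsidy.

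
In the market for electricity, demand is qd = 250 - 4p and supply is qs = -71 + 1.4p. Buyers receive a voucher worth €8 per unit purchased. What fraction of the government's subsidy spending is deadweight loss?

Pre-subsidy: 250 - 4p = -71 + 1.4p gives p* = 535/9, q* = 110/9.
With the rebate, buyers effectively pay pb = ps − 8, where ps is the price sellers receive.
Demand in terms of ps becomes qd = 250 − 4(ps − 8) = 282 - 4ps. Setting this equal to supply: 282 - 4ps = -71 + 1.4ps, so ps = 1765/27.
Buyers pay pb = 1765/27 − 8 = 1549/27; q' = -71 + 1.4·(1765/27) = 554/27.
ΔCS = ½(110/9 + 554/27)(535/9 − 1549/27) = 24752/729; ΔPS = ½(110/9 + 554/27)(1765/27 − 535/9) = 70720/729.
Government spending = 8 × 554/27 = 4432/27.
DWL = ½ × 8 × (554/27 − 110/9) = 896/27; fraction = (896/27) / (4432/27) = 56/277.

DWL / government spending = 56/277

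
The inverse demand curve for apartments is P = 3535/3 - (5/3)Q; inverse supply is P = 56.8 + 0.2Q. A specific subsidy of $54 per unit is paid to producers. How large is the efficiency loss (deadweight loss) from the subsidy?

Deadweight loss = 10935/14

Pre-subsidy: 3535/3 - (5/3)Q = 56.8 + 0.2Q gives Q* = 16823/28 and P* = 4955/28.
With the subsidy, sellers receive Ps = Pb + 54 for each unit, where Pb is the price buyers pay.
On the curves, Pb = 3535/3 - (5/3)Q and Ps = 56.8 + 0.2Q; the wedge Ps − Pb = 54 gives 56.8 + 0.2Q − (3535/3 - (5/3)Q) = 54, so Q' = 629.75.
Then Pb = 3535/3 − (5/3)·629.75 = 128.75 and Ps = 56.8 + 0.2·629.75 = 182.75.
The subsidy expands output by 629.75 − 16823/28 = 405/14 past the efficient level; on those units the gap between marginal cost and willingness to pay runs from 0 up to 54.
DWL = ½ × 54 × 405/14 = 10935/14.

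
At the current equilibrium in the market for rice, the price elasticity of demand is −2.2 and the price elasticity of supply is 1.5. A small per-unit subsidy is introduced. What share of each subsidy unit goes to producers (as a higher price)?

For a small subsidy around the equilibrium, the benefit split depends on the relative slopes, which at a point are proportional to the elasticities.
Buyer share = εs/(εs + |εd|) = 1.5/(1.5 + 2.2) = 15/37; seller share = |εd|/(εs + |εd|) = 22/37.
So producers capture 22/37 of the subsidy.

Producer share = 22/37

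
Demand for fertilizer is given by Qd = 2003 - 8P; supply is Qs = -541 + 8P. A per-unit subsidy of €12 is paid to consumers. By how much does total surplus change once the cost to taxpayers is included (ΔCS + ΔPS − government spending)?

Net change in total surplus = -€288

Pre-subsidy: 2003 - 8P = -541 + 8P gives P* = 159, Q* = 731.
With the rebate, buyers effectively pay Pb = Ps − 12, where Ps is the price sellers receive.
Demand in terms of Ps becomes Qd = 2003 − 8(Ps − 12) = 2099 - 8Ps. Setting this equal to supply: 2099 - 8Ps = -541 + 8Ps, so Ps = 165.
Buyers pay Pb = 165 − 12 = 153; Q' = -541 + 8·165 = 779.
ΔCS = ½(731 + 779)(159 − 153) = 4530; ΔPS = ½(731 + 779)(165 − 159) = 4530.
Government spending = 12 × 779 = 9348.
Net change = 4530 + 4530 − 9348 = -288. The loss equals the DWL triangle ½·12·48.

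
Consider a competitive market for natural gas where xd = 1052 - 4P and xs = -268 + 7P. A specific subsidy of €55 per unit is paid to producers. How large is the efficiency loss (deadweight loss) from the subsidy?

Deadweight loss = €3850

Pre-subsidy: 1052 - 4P = -268 + 7P gives P* = 120, x* = 572.
With the subsidy, sellers receive Ps = Pb + 55 for each unit, where Pb is the price buyers pay.
Supply in terms of Pb becomes xs = -268 + 7(Pb + 55) = 117 + 7Pb. Setting this equal to demand: 1052 - 4Pb = 117 + 7Pb, so Pb = 85.
Sellers receive Ps = 85 + 55 = 140; x' = 1052 − 4·85 = 712.
The subsidy expands output by 712 − 572 = 140 past the efficient level; on those units the gap between marginal cost and willingness to pay runs from 0 up to 55.
DWL = ½ × 55 × 140 = 3850.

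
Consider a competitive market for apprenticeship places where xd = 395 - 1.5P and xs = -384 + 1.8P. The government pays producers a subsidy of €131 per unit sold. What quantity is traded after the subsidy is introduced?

x' = 1629/11

Pre-subsidy: 395 - 1.5P = -384 + 1.8P gives P* = 7790/33, x* = 450/11.
With the subsidy, sellers receive Ps = Pb + 131 for each unit, where Pb is the price buyers pay.
Supply in terms of Pb becomes xs = -384 + 1.8(Pb + 131) = -148.2 + 1.8Pb. Setting this equal to demand: 395 - 1.5Pb = -148.2 + 1.8Pb, so Pb = 5432/33.
Sellers receive Ps = 5432/33 + 131 = 9755/33; x' = 395 − 1.5·(5432/33) = 1629/11.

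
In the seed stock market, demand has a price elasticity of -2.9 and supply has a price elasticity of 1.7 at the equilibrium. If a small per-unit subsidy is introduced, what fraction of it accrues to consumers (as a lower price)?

Consumer share = 17/46

For a small subsidy around the equilibrium, the benefit split depends on the relative slopes, which at a point are proportional to the elasticities.
Buyer share = εs/(εs + |εd|) = 1.7/(1.7 + 2.9) = 17/46; seller share = |εd|/(εs + |εd|) = 29/46.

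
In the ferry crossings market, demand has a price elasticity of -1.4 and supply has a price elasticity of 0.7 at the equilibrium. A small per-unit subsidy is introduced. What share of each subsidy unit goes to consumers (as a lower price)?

Consumer share = 1/3

For a small subsidy around the equilibrium, the benefit split depends on the relative slopes, which at a point are proportional to the elasticities.
Buyer share = εs/(εs + |εd|) = 0.7/(0.7 + 1.4) = 1/3; seller share = |εd|/(εs + |εd|) = 2/3.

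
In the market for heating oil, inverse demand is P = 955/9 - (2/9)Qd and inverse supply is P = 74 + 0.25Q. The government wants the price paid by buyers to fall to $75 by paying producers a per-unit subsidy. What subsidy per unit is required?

Required subsidy s = $34 per unit

At a buyer price of 75, quantity demanded is 477.5 − 4.5·75 = 140.
Sellers supply 140 only when they receive Ps = 74 + 0.25·140 = 109.
s = Ps − Pb = 109 − 75 = 34.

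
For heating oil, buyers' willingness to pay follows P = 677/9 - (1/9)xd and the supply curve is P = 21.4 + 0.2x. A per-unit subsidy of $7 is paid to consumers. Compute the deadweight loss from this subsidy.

Pre-subsidy: 677/9 - (1/9)x = 21.4 + 0.2x gives x* = 173 and P* = 56.
With the rebate, buyers effectively pay Pb = Ps − 7, where Ps is the price sellers receive.
On the curves, Pb = 677/9 - (1/9)x and Ps = 21.4 + 0.2x; the wedge Ps − Pb = 7 gives 21.4 + 0.2x − (677/9 - (1/9)x) = 7, so x' = 195.5.
Then Pb = 677/9 − (1/9)·195.5 = 53.5 and Ps = 21.4 + 0.2·195.5 = 60.5.
The subsidy expands output by 195.5 − 173 = 22.5 past the efficient level; on those units the gap between marginal cost and willingness to pay runs from 0 up to 7.
DWL = ½ × 7 × 22.5 = 78.75.

Deadweight loss = $78.75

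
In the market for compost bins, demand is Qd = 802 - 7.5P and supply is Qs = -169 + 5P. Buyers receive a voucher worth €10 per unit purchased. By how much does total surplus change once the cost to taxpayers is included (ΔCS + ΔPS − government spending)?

Net change in total surplus = -€150

Pre-subsidy: 802 - 7.5P = -169 + 5P gives P* = 77.68, Q* = 219.4.
With the rebate, buyers effectively pay Pb = Ps − 10, where Ps is the price sellers receive.
Demand in terms of Ps becomes Qd = 802 − 7.5(Ps − 10) = 877 - 7.5Ps. Setting this equal to supply: 877 - 7.5Ps = -169 + 5Ps, so Ps = 83.68.
Buyers pay Pb = 83.68 − 10 = 73.68; Q' = -169 + 5·83.68 = 249.4.
ΔCS = ½(219.4 + 249.4)(77.68 − 73.68) = 937.6; ΔPS = ½(219.4 + 249.4)(83.68 − 77.68) = 1406.4.
Government spending = 10 × 249.4 = 2494.
Net change = 937.6 + 1406.4 − 2494 = -150. The loss equals the DWL triangle ½·10·30.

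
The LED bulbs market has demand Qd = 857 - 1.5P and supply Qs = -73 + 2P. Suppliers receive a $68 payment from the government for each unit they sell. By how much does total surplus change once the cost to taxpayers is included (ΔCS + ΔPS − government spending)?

Pre-subsidy: 857 - 1.5P = -73 + 2P gives P* = 1860/7, Q* = 3209/7.
With the subsidy, sellers receive Ps = Pb + 68 for each unit, where Pb is the price buyers pay.
Supply in terms of Pb becomes Qs = -73 + 2(Pb + 68) = 63 + 2Pb. Setting this equal to demand: 857 - 1.5Pb = 63 + 2Pb, so Pb = 1588/7.
Sellers receive Ps = 1588/7 + 68 = 2064/7; Q' = 857 − 1.5·(1588/7) = 3617/7.
ΔCS = ½(3209/7 + 3617/7)(1860/7 − 1588/7) = 928336/49; ΔPS = ½(3209/7 + 3617/7)(2064/7 − 1860/7) = 696252/49.
Government spending = 68 × 3617/7 = 245956/7.
Net change = 928336/49 + 696252/49 − 245956/7 = -13872/7. The loss equals the DWL triangle ½·68·408/7.

Net change in total surplus = -13872/7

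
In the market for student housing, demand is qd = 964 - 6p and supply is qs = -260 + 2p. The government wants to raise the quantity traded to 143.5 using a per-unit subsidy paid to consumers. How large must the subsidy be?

At q = 143.5, invert demand for the buyer price: pb = (964 − 143.5)/6 = 136.75; invert supply for the seller price: ps = (143.5 − (-260))/2 = 201.75.
The subsidy must fill the gap: s = ps − pb = 201.75 − 136.75 = 65.

Required subsidy s = 65 per unit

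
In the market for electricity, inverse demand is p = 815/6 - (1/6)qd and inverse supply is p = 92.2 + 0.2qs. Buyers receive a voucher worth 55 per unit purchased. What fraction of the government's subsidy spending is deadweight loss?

Pre-subsidy: 815/6 - (1/6)q = 92.2 + 0.2q gives q* = 119 and p* = 116.
With the rebate, buyers effectively pay pb = ps − 55, where ps is the price sellers receive.
On the curves, pb = 815/6 - (1/6)q and ps = 92.2 + 0.2q; the wedge ps − pb = 55 gives 92.2 + 0.2q − (815/6 - (1/6)q) = 55, so q' = 269.
Then pb = 815/6 − (1/6)·269 = 91 and ps = 92.2 + 0.2·269 = 146.
ΔCS = ½(119 + 269)(116 − 91) = 4850; ΔPS = ½(119 + 269)(146 − 116) = 5820.
Government spending = 55 × 269 = 14795.
DWL = ½ × 55 × (269 − 119) = 4125; fraction = 4125 / 14795 = 75/269.

DWL / government spending = 75/269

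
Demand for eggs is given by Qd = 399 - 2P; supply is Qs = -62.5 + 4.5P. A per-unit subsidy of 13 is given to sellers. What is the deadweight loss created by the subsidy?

Deadweight loss = 117

Pre-subsidy: 399 - 2P = -62.5 + 4.5P gives P* = 71, Q* = 257.
With the subsidy, sellers receive Ps = Pb + 13 for each unit, where Pb is the price buyers pay.
Supply in terms of Pb becomes Qs = -62.5 + 4.5(Pb + 13) = -4 + 4.5Pb. Setting this equal to demand: 399 - 2Pb = -4 + 4.5Pb, so Pb = 62.
Sellers receive Ps = 62 + 13 = 75; Q' = 399 − 2·62 = 275.
The subsidy expands output by 275 − 257 = 18 past the efficient level; on those units the gap between marginal cost and willingness to pay runs from 0 up to 13.
DWL = ½ × 13 × 18 = 117.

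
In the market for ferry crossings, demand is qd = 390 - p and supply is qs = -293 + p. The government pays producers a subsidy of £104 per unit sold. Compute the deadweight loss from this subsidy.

Deadweight loss = £2704

Pre-subsidy: 390 - p = -293 + p gives p* = 341.5, q* = 48.5.
With the subsidy, sellers receive ps = pb + 104 for each unit, where pb is the price buyers pay.
Supply in terms of pb becomes qs = -293 + 1(pb + 104) = -189 + pb. Setting this equal to demand: 390 - pb = -189 + pb, so pb = 289.5.
Sellers receive ps = 289.5 + 104 = 393.5; q' = 390 − 1·289.5 = 100.5.
The subsidy expands output by 100.5 − 48.5 = 52 past the efficient level; on those units the gap between marginal cost and willingness to pay runs from 0 up to 104.
DWL = ½ × 104 × 52 = 2704.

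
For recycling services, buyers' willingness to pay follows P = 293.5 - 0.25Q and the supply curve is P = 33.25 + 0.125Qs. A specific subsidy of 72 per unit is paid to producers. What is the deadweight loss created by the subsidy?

Pre-subsidy: 293.5 - 0.25Q = 33.25 + 0.125Q gives Q* = 694 and P* = 120.
With the subsidy, sellers receive Ps = Pb + 72 for each unit, where Pb is the price buyers pay.
On the curves, Pb = 293.5 - 0.25Q and Ps = 33.25 + 0.125Q; the wedge Ps − Pb = 72 gives 33.25 + 0.125Q − (293.5 - 0.25Q) = 72, so Q' = 886.
Then Pb = 293.5 − 0.25·886 = 72 and Ps = 33.25 + 0.125·886 = 144.
The subsidy expands output by 886 − 694 = 192 past the efficient level; on those units the gap between marginal cost and willingness to pay runs from 0 up to 72.
DWL = ½ × 72 × 192 = 6912.

Deadweight loss = 6912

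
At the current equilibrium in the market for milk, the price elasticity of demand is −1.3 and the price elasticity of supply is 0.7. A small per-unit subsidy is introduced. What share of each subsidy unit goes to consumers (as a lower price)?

For a small subsidy around the equilibrium, the benefit split depends on the relative slopes, which at a point are proportional to the elasticities.
Buyer share = εs/(εs + |εd|) = 0.7/(0.7 + 1.3) = 0.35; seller share = |εd|/(εs + |εd|) = 0.65.

Consumer share = 0.35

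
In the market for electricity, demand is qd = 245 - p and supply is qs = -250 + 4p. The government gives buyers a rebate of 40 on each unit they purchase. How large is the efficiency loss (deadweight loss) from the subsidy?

Pre-subsidy: 245 - p = -250 + 4p gives p* = 99, q* = 146.
With the rebate, buyers effectively pay pb = ps − 40, where ps is the price sellers receive.
Demand in terms of ps becomes qd = 245 − 1(ps − 40) = 285 - ps. Setting this equal to supply: 285 - ps = -250 + 4ps, so ps = 107.
Buyers pay pb = 107 − 40 = 67; q' = -250 + 4·107 = 178.
The subsidy expands output by 178 − 146 = 32 past the efficient level; on those units the gap between marginal cost and willingness to pay runs from 0 up to 40.
DWL = ½ × 40 × 32 = 640.

Deadweight loss = 640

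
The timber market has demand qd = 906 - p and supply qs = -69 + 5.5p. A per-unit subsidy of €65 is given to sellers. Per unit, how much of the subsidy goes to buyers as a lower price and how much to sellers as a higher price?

Pre-subsidy: 906 - p = -69 + 5.5p gives p* = 150, q* = 756.
With the subsidy, sellers receive ps = pb + 65 for each unit, where pb is the price buyers pay.
Supply in terms of pb becomes qs = -69 + 5.5(pb + 65) = 288.5 + 5.5pb. Setting this equal to demand: 906 - pb = 288.5 + 5.5pb, so pb = 95.
Sellers receive ps = 95 + 65 = 160; q' = 906 − 1·95 = 811.
Buyers' price falls by p* − pb = 150 − 95 = 55; sellers' price rises by ps − p* = 160 − 150 = 10.

Buyers gain €55 per unit; sellers gain €10 per unit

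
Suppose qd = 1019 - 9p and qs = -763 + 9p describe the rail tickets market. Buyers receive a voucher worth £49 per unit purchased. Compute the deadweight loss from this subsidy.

Deadweight loss = £5402.25

Pre-subsidy: 1019 - 9p = -763 + 9p gives p* = 99, q* = 128.
With the rebate, buyers effectively pay pb = ps − 49, where ps is the price sellers receive.
Demand in terms of ps becomes qd = 1019 − 9(ps − 49) = 1460 - 9ps. Setting this equal to supply: 1460 - 9ps = -763 + 9ps, so ps = 123.5.
Buyers pay pb = 123.5 − 49 = 74.5; q' = -763 + 9·123.5 = 348.5.
The subsidy expands output by 348.5 − 128 = 220.5 past the efficient level; on those units the gap between marginal cost and willingness to pay runs from 0 up to 49.
DWL = ½ × 49 × 220.5 = 5402.25.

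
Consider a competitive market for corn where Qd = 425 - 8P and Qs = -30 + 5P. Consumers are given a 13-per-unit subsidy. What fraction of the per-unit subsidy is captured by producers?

Pre-subsidy: 425 - 8P = -30 + 5P gives P* = 35, Q* = 145.
With the rebate, buyers effectively pay Pb = Ps − 13, where Ps is the price sellers receive.
Demand in terms of Ps becomes Qd = 425 − 8(Ps − 13) = 529 - 8Ps. Setting this equal to supply: 529 - 8Ps = -30 + 5Ps, so Ps = 43.
Buyers pay Pb = 43 − 13 = 30; Q' = -30 + 5·43 = 185.
Buyers' price falls by P* − Pb = 35 − 30 = 5; sellers' price rises by Ps − P* = 43 − 35 = 8.
So producers capture 8/13 = 8/13 of each unit of subsidy.

Producer share = 8/13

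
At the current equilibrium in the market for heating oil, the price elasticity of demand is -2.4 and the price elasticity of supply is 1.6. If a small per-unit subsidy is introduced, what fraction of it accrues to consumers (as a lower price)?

Consumer share = 0.4

For a small subsidy around the equilibrium, the benefit split depends on the relative slopes, which at a point are proportional to the elasticities.
Buyer share = εs/(εs + |εd|) = 1.6/(1.6 + 2.4) = 0.4; seller share = |εd|/(εs + |εd|) = 0.6.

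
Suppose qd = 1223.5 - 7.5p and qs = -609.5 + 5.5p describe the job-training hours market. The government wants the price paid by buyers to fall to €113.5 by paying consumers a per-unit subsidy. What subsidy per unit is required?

At a buyer price of 113.5, quantity demanded is 1223.5 − 7.5·113.5 = 372.25.
Sellers supply 372.25 only when they receive ps with -609.5 + 5.5·ps = 372.25, i.e. ps = 178.5.
s = ps − pb = 178.5 − 113.5 = 65.

Required subsidy s = €65 per unit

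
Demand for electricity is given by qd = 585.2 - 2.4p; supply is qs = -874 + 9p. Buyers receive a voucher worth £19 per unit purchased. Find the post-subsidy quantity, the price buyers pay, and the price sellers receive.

q' = 314; buyers pay £113; sellers receive £132

Pre-subsidy: 585.2 - 2.4p = -874 + 9p gives p* = 128, q* = 278.
With the rebate, buyers effectively pay pb = ps − 19, where ps is the price sellers receive.
Demand in terms of ps becomes qd = 585.2 − 2.4(ps − 19) = 630.8 - 2.4ps. Setting this equal to supply: 630.8 - 2.4ps = -874 + 9ps, so ps = 132.
Buyers pay pb = 132 − 19 = 113; q' = -874 + 9·132 = 314.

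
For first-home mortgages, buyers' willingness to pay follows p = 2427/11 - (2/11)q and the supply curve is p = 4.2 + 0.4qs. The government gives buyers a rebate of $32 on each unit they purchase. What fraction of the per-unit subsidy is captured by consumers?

Pre-subsidy: 2427/11 - (2/11)q = 4.2 + 0.4q gives q* = 372 and p* = 153.
With the rebate, buyers effectively pay pb = ps − 32, where ps is the price sellers receive.
On the curves, pb = 2427/11 - (2/11)q and ps = 4.2 + 0.4q; the wedge ps − pb = 32 gives 4.2 + 0.4q − (2427/11 - (2/11)q) = 32, so q' = 427.
Then pb = 2427/11 − (2/11)·427 = 143 and ps = 4.2 + 0.4·427 = 175.
Buyers' price falls by p* − pb = 153 − 143 = 10; sellers' price rises by ps − p* = 175 − 153 = 22.
So consumers capture 10/32 = 0.3125 of each unit of subsidy.

Consumer share = 0.3125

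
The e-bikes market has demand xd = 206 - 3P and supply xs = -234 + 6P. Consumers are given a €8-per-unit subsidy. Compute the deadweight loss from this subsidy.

Pre-subsidy: 206 - 3P = -234 + 6P gives P* = 440/9, x* = 178/3.
With the rebate, buyers effectively pay Pb = Ps − 8, where Ps is the price sellers receive.
Demand in terms of Ps becomes xd = 206 − 3(Ps − 8) = 230 - 3Ps. Setting this equal to supply: 230 - 3Ps = -234 + 6Ps, so Ps = 464/9.
Buyers pay Pb = 464/9 − 8 = 392/9; x' = -234 + 6·(464/9) = 226/3.
The subsidy expands output by 226/3 − 178/3 = 16 past the efficient level; on those units the gap between marginal cost and willingness to pay runs from 0 up to 8.
DWL = ½ × 8 × 16 = 64.

Deadweight loss = €64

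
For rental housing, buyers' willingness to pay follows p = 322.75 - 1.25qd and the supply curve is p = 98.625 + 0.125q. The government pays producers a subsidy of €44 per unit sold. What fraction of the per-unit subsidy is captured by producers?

Pre-subsidy: 322.75 - 1.25q = 98.625 + 0.125q gives q* = 163 and p* = 119.
With the subsidy, sellers receive ps = pb + 44 for each unit, where pb is the price buyers pay.
On the curves, pb = 322.75 - 1.25q and ps = 98.625 + 0.125q; the wedge ps − pb = 44 gives 98.625 + 0.125q − (322.75 - 1.25q) = 44, so q' = 195.
Then pb = 322.75 − 1.25·195 = 79 and ps = 98.625 + 0.125·195 = 123.
Buyers' price falls by p* − pb = 119 − 79 = 40; sellers' price rises by ps − p* = 123 − 119 = 4.
So producers capture 4/44 = 1/11 of each unit of subsidy.

Producer share = 1/11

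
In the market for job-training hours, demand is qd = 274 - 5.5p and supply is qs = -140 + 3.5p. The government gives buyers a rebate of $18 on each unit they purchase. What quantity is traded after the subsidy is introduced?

Pre-subsidy: 274 - 5.5p = -140 + 3.5p gives p* = 46, q* = 21.
With the rebate, buyers effectively pay pb = ps − 18, where ps is the price sellers receive.
Demand in terms of ps becomes qd = 274 − 5.5(ps − 18) = 373 - 5.5ps. Setting this equal to supply: 373 - 5.5ps = -140 + 3.5ps, so ps = 57.
Buyers pay pb = 57 − 18 = 39; q' = -140 + 3.5·57 = 59.5.

q' = 59.5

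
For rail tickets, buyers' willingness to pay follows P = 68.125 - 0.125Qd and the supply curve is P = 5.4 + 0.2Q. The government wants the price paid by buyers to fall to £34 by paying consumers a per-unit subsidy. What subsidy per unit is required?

Required subsidy s = £26 per unit

At a buyer price of 34, quantity demanded is 545 − 8·34 = 273.
Sellers supply 273 only when they receive Ps = 5.4 + 0.2·273 = 60.
s = Ps − Pb = 60 − 34 = 26.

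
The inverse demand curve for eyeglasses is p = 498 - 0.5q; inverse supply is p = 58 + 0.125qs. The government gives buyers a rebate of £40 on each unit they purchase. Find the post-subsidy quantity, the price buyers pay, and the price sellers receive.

Pre-subsidy: 498 - 0.5q = 58 + 0.125q gives q* = 704 and p* = 146.
With the rebate, buyers effectively pay pb = ps − 40, where ps is the price sellers receive.
On the curves, pb = 498 - 0.5q and ps = 58 + 0.125q; the wedge ps − pb = 40 gives 58 + 0.125q − (498 - 0.5q) = 40, so q' = 768.
Then pb = 498 − 0.5·768 = 114 and ps = 58 + 0.125·768 = 154.

q' = 768; buyers pay £114; sellers receive £154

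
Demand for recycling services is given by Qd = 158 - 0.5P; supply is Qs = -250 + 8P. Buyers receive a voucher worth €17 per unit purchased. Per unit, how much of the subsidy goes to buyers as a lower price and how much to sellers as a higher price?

Pre-subsidy: 158 - 0.5P = -250 + 8P gives P* = 48, Q* = 134.
With the rebate, buyers effectively pay Pb = Ps − 17, where Ps is the price sellers receive.
Demand in terms of Ps becomes Qd = 158 − 0.5(Ps − 17) = 166.5 - 0.5Ps. Setting this equal to supply: 166.5 - 0.5Ps = -250 + 8Ps, so Ps = 49.
Buyers pay Pb = 49 − 17 = 32; Q' = -250 + 8·49 = 142.
Buyers' price falls by P* − Pb = 48 − 32 = 16; sellers' price rises by Ps − P* = 49 − 48 = 1.

Buyers gain €16 per unit; sellers gain €1 per unit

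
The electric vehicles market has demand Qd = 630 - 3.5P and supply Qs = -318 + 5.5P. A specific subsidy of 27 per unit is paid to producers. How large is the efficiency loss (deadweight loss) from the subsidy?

Deadweight loss = 779.625

Pre-subsidy: 630 - 3.5P = -318 + 5.5P gives P* = 316/3, Q* = 784/3.
With the subsidy, sellers receive Ps = Pb + 27 for each unit, where Pb is the price buyers pay.
Supply in terms of Pb becomes Qs = -318 + 5.5(Pb + 27) = -169.5 + 5.5Pb. Setting this equal to demand: 630 - 3.5Pb = -169.5 + 5.5Pb, so Pb = 533/6.
Sellers receive Ps = 533/6 + 27 = 695/6; Q' = 630 − 3.5·(533/6) = 3829/12.
The subsidy expands output by 3829/12 − 784/3 = 57.75 past the efficient level; on those units the gap between marginal cost and willingness to pay runs from 0 up to 27.
DWL = ½ × 27 × 57.75 = 779.625.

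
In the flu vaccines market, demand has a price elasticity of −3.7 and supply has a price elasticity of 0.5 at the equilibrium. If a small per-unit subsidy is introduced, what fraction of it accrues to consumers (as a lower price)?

Consumer share = 5/42

For a small subsidy around the equilibrium, the benefit split depends on the relative slopes, which at a point are proportional to the elasticities.
Buyer share = εs/(εs + |εd|) = 0.5/(0.5 + 3.7) = 5/42; seller share = |εd|/(εs + |εd|) = 37/42.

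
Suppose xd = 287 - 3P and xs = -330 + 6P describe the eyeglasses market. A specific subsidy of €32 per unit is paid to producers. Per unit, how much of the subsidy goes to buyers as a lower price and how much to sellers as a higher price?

Pre-subsidy: 287 - 3P = -330 + 6P gives P* = 617/9, x* = 244/3.
With the subsidy, sellers receive Ps = Pb + 32 for each unit, where Pb is the price buyers pay.
Supply in terms of Pb becomes xs = -330 + 6(Pb + 32) = -138 + 6Pb. Setting this equal to demand: 287 - 3Pb = -138 + 6Pb, so Pb = 425/9.
Sellers receive Ps = 425/9 + 32 = 713/9; x' = 287 − 3·(425/9) = 436/3.
Buyers' price falls by P* − Pb = 617/9 − 425/9 = 64/3; sellers' price rises by Ps − P* = 713/9 − 617/9 = 32/3.

Buyers gain 64/3 per unit; sellers gain 32/3 per unit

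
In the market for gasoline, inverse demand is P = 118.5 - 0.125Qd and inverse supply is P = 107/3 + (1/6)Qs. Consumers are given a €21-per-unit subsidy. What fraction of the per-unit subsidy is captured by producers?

Producer share = 4/7

Pre-subsidy: 118.5 - 0.125Q = 107/3 + (1/6)Q gives Q* = 284 and P* = 83.
With the rebate, buyers effectively pay Pb = Ps − 21, where Ps is the price sellers receive.
On the curves, Pb = 118.5 - 0.125Q and Ps = 107/3 + (1/6)Q; the wedge Ps − Pb = 21 gives 107/3 + (1/6)Q − (118.5 - 0.125Q) = 21, so Q' = 356.
Then Pb = 118.5 − 0.125·356 = 74 and Ps = 107/3 + (1/6)·356 = 95.
Buyers' price falls by P* − Pb = 83 − 74 = 9; sellers' price rises by Ps − P* = 95 − 83 = 12.
So producers capture 12/21 = 4/7 of each unit of subsidy.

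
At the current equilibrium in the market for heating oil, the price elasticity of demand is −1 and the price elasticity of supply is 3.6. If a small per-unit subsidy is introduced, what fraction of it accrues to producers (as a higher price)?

Producer share = 5/23

For a small subsidy around the equilibrium, the benefit split depends on the relative slopes, which at a point are proportional to the elasticities.
Buyer share = εs/(εs + |εd|) = 3.6/(3.6 + 1) = 18/23; seller share = |εd|/(εs + |εd|) = 5/23.
So producers capture 5/23 of the subsidy.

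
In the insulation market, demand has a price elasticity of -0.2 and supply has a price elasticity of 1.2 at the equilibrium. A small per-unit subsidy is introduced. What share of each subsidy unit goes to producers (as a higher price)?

Producer share = 1/7

For a small subsidy around the equilibrium, the benefit split depends on the relative slopes, which at a point are proportional to the elasticities.
Buyer share = εs/(εs + |εd|) = 1.2/(1.2 + 0.2) = 6/7; seller share = |εd|/(εs + |εd|) = 1/7.
So producers capture 1/7 of the subsidy.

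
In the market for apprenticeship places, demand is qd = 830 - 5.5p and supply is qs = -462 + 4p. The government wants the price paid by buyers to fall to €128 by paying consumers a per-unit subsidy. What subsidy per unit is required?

At a buyer price of 128, quantity demanded is 830 − 5.5·128 = 126.
Sellers supply 126 only when they receive ps with -462 + 4·ps = 126, i.e. ps = 147.
s = ps − pb = 147 − 128 = 19.

Required subsidy s = €19 per unit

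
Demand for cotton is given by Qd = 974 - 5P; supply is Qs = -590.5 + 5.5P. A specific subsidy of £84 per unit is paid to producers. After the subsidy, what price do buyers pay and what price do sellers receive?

Pre-subsidy: 974 - 5P = -590.5 + 5.5P gives P* = 149, Q* = 229.
With the subsidy, sellers receive Ps = Pb + 84 for each unit, where Pb is the price buyers pay.
Supply in terms of Pb becomes Qs = -590.5 + 5.5(Pb + 84) = -128.5 + 5.5Pb. Setting this equal to demand: 974 - 5Pb = -128.5 + 5.5Pb, so Pb = 105.
Sellers receive Ps = 105 + 84 = 189; Q' = 974 − 5·105 = 449.

Buyers pay £105; sellers receive £189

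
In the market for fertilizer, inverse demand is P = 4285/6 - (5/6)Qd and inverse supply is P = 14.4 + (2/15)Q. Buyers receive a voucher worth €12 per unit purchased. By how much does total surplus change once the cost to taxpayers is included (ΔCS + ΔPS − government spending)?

Net change in total surplus = -2160/29

Pre-subsidy: 4285/6 - (5/6)Q = 14.4 + (2/15)Q gives Q* = 20993/29 and P* = 9650/87.
With the rebate, buyers effectively pay Pb = Ps − 12, where Ps is the price sellers receive.
On the curves, Pb = 4285/6 - (5/6)Q and Ps = 14.4 + (2/15)Q; the wedge Ps − Pb = 12 gives 14.4 + (2/15)Q − (4285/6 - (5/6)Q) = 12, so Q' = 21353/29.
Then Pb = 4285/6 − (5/6)·(21353/29) = 8750/87 and Ps = 14.4 + (2/15)·(21353/29) = 9794/87.
ΔCS = ½(20993/29 + 21353/29)(9650/87 − 8750/87) = 6351900/841; ΔPS = ½(20993/29 + 21353/29)(9794/87 − 9650/87) = 1016304/841.
Government spending = 12 × 21353/29 = 256236/29.
Net change = 6351900/841 + 1016304/841 − 256236/29 = -2160/29. The loss equals the DWL triangle ½·12·360/29.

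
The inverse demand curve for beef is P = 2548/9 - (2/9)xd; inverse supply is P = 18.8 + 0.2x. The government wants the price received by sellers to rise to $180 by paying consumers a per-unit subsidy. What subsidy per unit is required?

At a seller price of 180, quantity supplied is -94 + 5·180 = 806.
Buyers absorb 806 only when they pay Pb = 2548/9 − (2/9)·806 = 104.
s = Ps − Pb = 180 − 104 = 76.

Required subsidy s = $76 per unit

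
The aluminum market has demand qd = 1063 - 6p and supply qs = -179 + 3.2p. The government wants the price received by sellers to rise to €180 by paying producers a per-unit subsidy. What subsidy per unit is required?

Required subsidy s = €69 per unit

At a seller price of 180, quantity supplied is -179 + 3.2·180 = 397.
Buyers absorb 397 only when they pay pb with 1063 − 6·pb = 397, i.e. pb = 111.
s = ps − pb = 180 − 111 = 69.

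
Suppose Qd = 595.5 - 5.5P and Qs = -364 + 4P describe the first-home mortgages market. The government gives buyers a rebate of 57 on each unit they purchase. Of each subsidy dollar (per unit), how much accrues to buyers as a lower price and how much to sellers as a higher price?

Buyers gain 24 per unit; sellers gain 33 per unit

Pre-subsidy: 595.5 - 5.5P = -364 + 4P gives P* = 101, Q* = 40.
With the rebate, buyers effectively pay Pb = Ps − 57, where Ps is the price sellers receive.
Demand in terms of Ps becomes Qd = 595.5 − 5.5(Ps − 57) = 909 - 5.5Ps. Setting this equal to supply: 909 - 5.5Ps = -364 + 4Ps, so Ps = 134.
Buyers pay Pb = 134 − 57 = 77; Q' = -364 + 4·134 = 172.
Buyers' price falls by P* − Pb = 101 − 77 = 24; sellers' price rises by Ps − P* = 134 − 101 = 33.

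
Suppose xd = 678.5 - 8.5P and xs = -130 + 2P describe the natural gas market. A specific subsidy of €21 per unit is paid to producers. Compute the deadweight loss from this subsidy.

Pre-subsidy: 678.5 - 8.5P = -130 + 2P gives P* = 77, x* = 24.
With the subsidy, sellers receive Ps = Pb + 21 for each unit, where Pb is the price buyers pay.
Supply in terms of Pb becomes xs = -130 + 2(Pb + 21) = -88 + 2Pb. Setting this equal to demand: 678.5 - 8.5Pb = -88 + 2Pb, so Pb = 73.
Sellers receive Ps = 73 + 21 = 94; x' = 678.5 − 8.5·73 = 58.
The subsidy expands output by 58 − 24 = 34 past the efficient level; on those units the gap between marginal cost and willingness to pay runs from 0 up to 21.
DWL = ½ × 21 × 34 = 357.

Deadweight loss = €357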